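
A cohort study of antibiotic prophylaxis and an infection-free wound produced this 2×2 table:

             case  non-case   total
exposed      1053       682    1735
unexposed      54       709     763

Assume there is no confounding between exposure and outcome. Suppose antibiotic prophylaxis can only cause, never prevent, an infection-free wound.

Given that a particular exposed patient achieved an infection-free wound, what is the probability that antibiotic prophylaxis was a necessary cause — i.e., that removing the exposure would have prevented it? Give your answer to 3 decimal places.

PN ≈ 0.883

p₁ = P(outcome | exposed) = 1053/1735 = 0.60692
p₀ = P(outcome | unexposed) = 54/763 = 0.070773
Under exogeneity and monotonicity, PN = (p₁ − p₀)/p₁.
PN = (0.60692 − 0.070773) / 0.60692 ≈ 0.8834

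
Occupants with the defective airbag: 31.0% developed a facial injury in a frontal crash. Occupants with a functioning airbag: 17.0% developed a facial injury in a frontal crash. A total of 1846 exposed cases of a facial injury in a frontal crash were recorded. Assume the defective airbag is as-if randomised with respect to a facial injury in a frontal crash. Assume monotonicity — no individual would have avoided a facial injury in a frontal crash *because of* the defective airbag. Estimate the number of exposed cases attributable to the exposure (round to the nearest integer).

about 834 cases

p₁ = 0.31, p₀ = 0.17.
PN = (p₁ − p₀)/p₁ = (0.31 − 0.17) / 0.31 ≈ 0.45161.
Attributable cases ≈ PN × (exposed cases) = 0.45161 × 1846 ≈ 833.68.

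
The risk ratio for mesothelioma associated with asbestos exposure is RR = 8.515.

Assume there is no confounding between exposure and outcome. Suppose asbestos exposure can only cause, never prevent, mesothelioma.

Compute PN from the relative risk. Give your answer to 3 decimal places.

PN ≈ 0.883

Under exogeneity and monotonicity, PN = (RR − 1) / RR = 1 − 1/RR.
PN = (8.515 − 1) / 8.515 = 7.515 / 8.515 ≈ 0.8826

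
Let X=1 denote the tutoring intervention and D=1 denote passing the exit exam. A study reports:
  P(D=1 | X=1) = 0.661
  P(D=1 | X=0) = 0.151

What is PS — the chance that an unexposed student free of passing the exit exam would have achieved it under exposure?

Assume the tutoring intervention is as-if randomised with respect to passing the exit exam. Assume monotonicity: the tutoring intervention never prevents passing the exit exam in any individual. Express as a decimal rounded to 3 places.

PS ≈ 0.601

Let p₁ = 0.661, p₀ = 0.151.
Under exogeneity and monotonicity, PS = (p₁ − p₀) / (1 − p₀).
PS = (0.661 − 0.151) / (1 − 0.151) = 0.51 / 0.849 ≈ 0.6007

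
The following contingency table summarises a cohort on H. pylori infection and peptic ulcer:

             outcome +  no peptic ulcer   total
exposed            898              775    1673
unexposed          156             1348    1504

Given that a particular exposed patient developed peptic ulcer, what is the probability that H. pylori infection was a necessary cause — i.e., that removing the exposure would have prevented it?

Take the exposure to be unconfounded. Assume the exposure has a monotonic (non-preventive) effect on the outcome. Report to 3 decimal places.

PN ≈ 0.807

p₁ = P(outcome | exposed) = 898/1673 = 0.53676
p₀ = P(outcome | unexposed) = 156/1504 = 0.10372
Under exogeneity and monotonicity, PN = (p₁ − p₀) / p₁.
PN = (0.53676 − 0.10372) / 0.53676 = 0.43304 / 0.53676 ≈ 0.8068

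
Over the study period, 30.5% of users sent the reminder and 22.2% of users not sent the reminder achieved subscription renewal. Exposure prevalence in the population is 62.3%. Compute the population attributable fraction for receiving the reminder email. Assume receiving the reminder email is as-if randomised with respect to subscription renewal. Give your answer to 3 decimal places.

p₁ = 0.305, p₀ = 0.222.
Overall risk P(Y=1) = π·p₁ + (1−π)·p₀ = 0.623×0.305 + 0.377×0.222 = 0.27371.
Under exogeneity, PAF = [P(Y=1) − p₀] / P(Y=1).
PAF = (0.27371 − 0.222) / 0.27371 ≈ 0.1889

PAF ≈ 0.189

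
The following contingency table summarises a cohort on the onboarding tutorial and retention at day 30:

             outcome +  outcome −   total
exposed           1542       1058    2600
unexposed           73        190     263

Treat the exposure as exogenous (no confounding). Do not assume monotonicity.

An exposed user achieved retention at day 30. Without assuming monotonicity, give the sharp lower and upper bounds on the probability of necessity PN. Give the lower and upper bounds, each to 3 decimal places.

0.532 ≤ PN ≤ 1.000

p₁ = P(outcome | exposed) = 1542/2600 = 0.59308
p₀ = P(outcome | unexposed) = 73/263 = 0.27757
Under exogeneity alone the bounds on PN are max{0,(p₁−p₀)/p₁} ≤ PN ≤ min{1,(1−p₀)/p₁}.
  lower = (p₁ − p₀)/p₁ = 0.31551 / 0.59308 ≈ 0.5320
  upper = min{1, (1 − p₀)/p₁} = 0.72243 / 0.59308 ≈ 1.2181 → capped at 1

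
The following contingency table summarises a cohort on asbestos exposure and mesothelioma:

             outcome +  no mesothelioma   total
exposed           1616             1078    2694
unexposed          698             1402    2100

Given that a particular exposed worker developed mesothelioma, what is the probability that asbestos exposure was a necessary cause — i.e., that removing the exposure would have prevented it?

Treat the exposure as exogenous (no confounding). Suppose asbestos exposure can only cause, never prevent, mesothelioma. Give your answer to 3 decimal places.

PN ≈ 0.446

p₁ = P(outcome | exposed) = 1616/2694 = 0.59985
p₀ = P(outcome | unexposed) = 698/2100 = 0.33238
Under exogeneity and monotonicity, PN = (p₁ − p₀)/p₁.
PN = (0.59985 − 0.33238) / 0.59985 ≈ 0.4459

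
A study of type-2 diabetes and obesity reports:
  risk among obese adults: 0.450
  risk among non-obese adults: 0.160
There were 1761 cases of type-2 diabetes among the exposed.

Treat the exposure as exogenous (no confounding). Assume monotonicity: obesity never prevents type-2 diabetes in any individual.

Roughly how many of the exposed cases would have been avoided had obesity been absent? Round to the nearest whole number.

about 1135 cases

Let p₁ = 0.45, p₀ = 0.16.
PN = (p₁ − p₀)/p₁ = (0.45 − 0.16) / 0.45 ≈ 0.64444.
Attributable cases ≈ PN × (exposed cases) = 0.64444 × 1761 ≈ 1134.87.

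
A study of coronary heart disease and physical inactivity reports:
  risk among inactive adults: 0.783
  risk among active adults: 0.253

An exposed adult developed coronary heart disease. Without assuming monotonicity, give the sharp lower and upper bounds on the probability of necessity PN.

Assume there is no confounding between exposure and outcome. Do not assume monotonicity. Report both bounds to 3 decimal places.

Let p₁ = 0.783, p₀ = 0.253.
Under exogeneity alone the bounds on PN are max{0,(p₁−p₀)/p₁} ≤ PN ≤ min{1,(1−p₀)/p₁}.
  lower = (p₁ − p₀)/p₁ = 0.53 / 0.783 ≈ 0.6769
  upper = min{1, (1 − p₀)/p₁} = 0.747 / 0.783 ≈ 0.9540

0.677 ≤ PN ≤ 0.954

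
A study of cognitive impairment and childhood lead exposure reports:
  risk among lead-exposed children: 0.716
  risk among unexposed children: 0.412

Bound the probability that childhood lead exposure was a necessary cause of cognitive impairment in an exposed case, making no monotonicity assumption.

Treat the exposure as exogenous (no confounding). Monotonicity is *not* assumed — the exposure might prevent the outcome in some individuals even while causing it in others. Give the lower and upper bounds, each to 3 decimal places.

Let p₁ = 0.716, p₀ = 0.412.
Under exogeneity alone the bounds on PN are max{0,(p₁−p₀)/p₁} ≤ PN ≤ min{1,(1−p₀)/p₁}.
  lower = (p₁ − p₀)/p₁ = 0.304 / 0.716 ≈ 0.4246
  upper = min{1, (1 − p₀)/p₁} = 0.588 / 0.716 ≈ 0.8212

0.425 ≤ PN ≤ 0.821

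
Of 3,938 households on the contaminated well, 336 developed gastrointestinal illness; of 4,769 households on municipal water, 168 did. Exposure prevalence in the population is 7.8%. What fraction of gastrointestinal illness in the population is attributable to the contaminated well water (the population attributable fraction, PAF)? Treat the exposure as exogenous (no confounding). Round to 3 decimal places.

p₁ = P(outcome | exposed) = 336/3938 = 0.085322
p₀ = P(outcome | unexposed) = 168/4769 = 0.035228
Overall risk P(Y=1) = π·p₁ + (1−π)·p₀ = 0.078×0.085322 + 0.922×0.035228 = 0.039135.
Under exogeneity, PAF = [P(Y=1) − p₀] / P(Y=1).
PAF = (0.039135 − 0.035228) / 0.039135 ≈ 0.0998

PAF ≈ 0.100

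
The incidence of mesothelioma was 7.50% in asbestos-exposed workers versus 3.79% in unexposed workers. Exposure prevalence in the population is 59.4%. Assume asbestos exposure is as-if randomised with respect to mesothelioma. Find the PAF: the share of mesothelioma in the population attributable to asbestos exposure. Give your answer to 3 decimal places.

PAF ≈ 0.368

p₁ = 0.075, p₀ = 0.0379.
Overall risk P(Y=1) = π·p₁ + (1−π)·p₀ = 0.594×0.075 + 0.406×0.0379 = 0.059937.
Under exogeneity, PAF = [P(Y=1) − p₀] / P(Y=1).
PAF = (0.059937 − 0.0379) / 0.059937 ≈ 0.3677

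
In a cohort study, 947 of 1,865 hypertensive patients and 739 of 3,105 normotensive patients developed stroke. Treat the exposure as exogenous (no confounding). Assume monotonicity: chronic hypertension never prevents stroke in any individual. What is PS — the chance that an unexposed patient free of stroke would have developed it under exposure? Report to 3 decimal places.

PS ≈ 0.354

p₁ = P(outcome | exposed) = 947/1865 = 0.50777
p₀ = P(outcome | unexposed) = 739/3105 = 0.238
Under exogeneity and monotonicity, PS = (p₁ − p₀) / (1 − p₀).
PS = (0.50777 − 0.238) / (1 − 0.238) = 0.26977 / 0.762 ≈ 0.3540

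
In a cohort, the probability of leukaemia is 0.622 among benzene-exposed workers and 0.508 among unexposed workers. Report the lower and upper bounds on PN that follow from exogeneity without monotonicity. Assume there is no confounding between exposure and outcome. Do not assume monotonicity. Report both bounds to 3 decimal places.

Let p₁ = 0.622, p₀ = 0.508.
Under exogeneity alone the bounds on PN are max{0,(p₁−p₀)/p₁} ≤ PN ≤ min{1,(1−p₀)/p₁}.
  lower = (p₁ − p₀)/p₁ = 0.114 / 0.622 ≈ 0.1833
  upper = min{1, (1 − p₀)/p₁} = 0.492 / 0.622 ≈ 0.7910

0.183 ≤ PN ≤ 0.791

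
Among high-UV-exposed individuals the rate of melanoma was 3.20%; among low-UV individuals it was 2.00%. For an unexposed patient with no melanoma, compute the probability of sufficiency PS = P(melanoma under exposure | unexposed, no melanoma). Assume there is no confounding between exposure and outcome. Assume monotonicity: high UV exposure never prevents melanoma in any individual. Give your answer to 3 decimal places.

PS ≈ 0.012

p₁ = 0.032, p₀ = 0.02.
Under exogeneity and monotonicity, PS = (p₁ − p₀) / (1 − p₀).
PS = (0.032 − 0.02) / (1 − 0.02) = 0.012 / 0.98 ≈ 0.0122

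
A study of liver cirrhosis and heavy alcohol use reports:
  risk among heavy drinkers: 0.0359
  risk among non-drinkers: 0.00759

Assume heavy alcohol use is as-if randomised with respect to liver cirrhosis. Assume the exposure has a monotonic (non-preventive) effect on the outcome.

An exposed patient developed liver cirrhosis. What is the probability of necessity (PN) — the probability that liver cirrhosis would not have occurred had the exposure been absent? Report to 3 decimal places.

PN ≈ 0.789

Let p₁ = 0.0359, p₀ = 0.00759.
Under exogeneity and monotonicity, PN = (p₁ − p₀) / p₁.
PN = (0.0359 − 0.00759) / 0.0359 = 0.02831 / 0.0359 ≈ 0.7886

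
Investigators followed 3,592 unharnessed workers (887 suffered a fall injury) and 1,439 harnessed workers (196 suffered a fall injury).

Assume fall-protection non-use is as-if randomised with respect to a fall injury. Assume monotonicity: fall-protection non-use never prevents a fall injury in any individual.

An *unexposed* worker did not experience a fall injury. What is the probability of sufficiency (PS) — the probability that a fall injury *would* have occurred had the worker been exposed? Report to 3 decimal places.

p₁ = P(outcome | exposed) = 887/3592 = 0.24694
p₀ = P(outcome | unexposed) = 196/1439 = 0.13621
Under exogeneity and monotonicity, PS = (p₁ − p₀) / (1 − p₀).
PS = (0.24694 − 0.13621) / (1 − 0.13621) = 0.11073 / 0.86379 ≈ 0.1282

PS ≈ 0.128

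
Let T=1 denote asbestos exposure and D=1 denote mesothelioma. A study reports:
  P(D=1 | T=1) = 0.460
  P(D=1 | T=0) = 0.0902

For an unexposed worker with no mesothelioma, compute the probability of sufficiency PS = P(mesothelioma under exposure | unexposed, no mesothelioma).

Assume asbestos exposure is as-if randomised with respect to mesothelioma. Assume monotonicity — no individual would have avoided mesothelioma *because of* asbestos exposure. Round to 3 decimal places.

Let p₁ = 0.46, p₀ = 0.0902.
Under exogeneity and monotonicity, PS = (p₁ − p₀) / (1 − p₀).
PS = (0.46 − 0.0902) / (1 − 0.0902) = 0.3698 / 0.9098 ≈ 0.4065

PS ≈ 0.406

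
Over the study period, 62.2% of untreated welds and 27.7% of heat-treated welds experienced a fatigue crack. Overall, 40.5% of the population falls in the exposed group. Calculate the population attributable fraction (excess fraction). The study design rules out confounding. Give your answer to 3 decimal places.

PAF ≈ 0.335

p₁ = 0.622, p₀ = 0.277.
Overall risk P(Y=1) = π·p₁ + (1−π)·p₀ = 0.405×0.622 + 0.595×0.277 = 0.41673.
Under exogeneity, PAF = [P(Y=1) − p₀] / P(Y=1).
PAF = (0.41673 − 0.277) / 0.41673 ≈ 0.3353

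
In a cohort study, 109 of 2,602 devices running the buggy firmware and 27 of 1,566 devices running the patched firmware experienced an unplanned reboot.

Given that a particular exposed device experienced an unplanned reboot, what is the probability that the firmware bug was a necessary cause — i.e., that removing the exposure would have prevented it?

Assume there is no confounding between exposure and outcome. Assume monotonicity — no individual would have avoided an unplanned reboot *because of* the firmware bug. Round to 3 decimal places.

p₁ = P(outcome | exposed) = 109/2602 = 0.041891
p₀ = P(outcome | unexposed) = 27/1566 = 0.017241
Under exogeneity and monotonicity, PN = (p₁ − p₀) / p₁.
PN = (0.041891 − 0.017241) / 0.041891 = 0.024649 / 0.041891 ≈ 0.5884

PN ≈ 0.588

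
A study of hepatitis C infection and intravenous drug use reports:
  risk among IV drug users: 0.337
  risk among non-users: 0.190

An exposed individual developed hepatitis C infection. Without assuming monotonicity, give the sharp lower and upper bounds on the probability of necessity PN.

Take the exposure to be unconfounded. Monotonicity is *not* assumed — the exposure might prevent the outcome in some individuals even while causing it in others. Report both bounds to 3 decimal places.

0.436 ≤ PN ≤ 1.000

Let p₁ = 0.337, p₀ = 0.19.
Under exogeneity alone the bounds on PN are max{0,(p₁−p₀)/p₁} ≤ PN ≤ min{1,(1−p₀)/p₁}.
  lower = (p₁ − p₀)/p₁ = 0.147 / 0.337 ≈ 0.4362
  upper = min{1, (1 − p₀)/p₁} = 0.81 / 0.337 ≈ 2.4036 → capped at 1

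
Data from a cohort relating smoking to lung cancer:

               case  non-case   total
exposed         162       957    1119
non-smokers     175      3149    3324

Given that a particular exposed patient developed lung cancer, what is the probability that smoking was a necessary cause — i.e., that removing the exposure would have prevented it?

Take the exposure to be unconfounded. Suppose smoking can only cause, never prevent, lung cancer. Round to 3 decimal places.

p₁ = P(outcome | exposed) = 162/1119 = 0.14477
p₀ = P(outcome | unexposed) = 175/3324 = 0.052647
Under exogeneity and monotonicity, PN = (p₁ − p₀)/p₁.
PN = (0.14477 − 0.052647) / 0.14477 ≈ 0.6363

PN ≈ 0.636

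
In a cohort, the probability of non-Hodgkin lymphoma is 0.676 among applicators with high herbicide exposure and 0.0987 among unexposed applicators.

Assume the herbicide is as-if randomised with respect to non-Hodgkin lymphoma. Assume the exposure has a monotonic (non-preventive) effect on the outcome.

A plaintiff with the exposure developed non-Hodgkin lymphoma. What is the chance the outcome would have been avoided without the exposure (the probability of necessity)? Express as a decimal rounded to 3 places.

PN ≈ 0.854

Let p₁ = 0.676, p₀ = 0.0987.
Under exogeneity and monotonicity, PN = (p₁ − p₀) / p₁.
PN = (0.676 − 0.0987) / 0.676 = 0.5773 / 0.676 ≈ 0.8540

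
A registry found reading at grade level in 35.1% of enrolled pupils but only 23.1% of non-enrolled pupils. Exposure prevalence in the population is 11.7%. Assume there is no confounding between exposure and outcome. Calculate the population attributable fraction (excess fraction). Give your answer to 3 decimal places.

PAF ≈ 0.057

p₁ = 0.351, p₀ = 0.231.
Overall risk P(Y=1) = π·p₁ + (1−π)·p₀ = 0.117×0.351 + 0.883×0.231 = 0.24504.
Under exogeneity, PAF = [P(Y=1) − p₀] / P(Y=1).
PAF = (0.24504 − 0.231) / 0.24504 ≈ 0.0573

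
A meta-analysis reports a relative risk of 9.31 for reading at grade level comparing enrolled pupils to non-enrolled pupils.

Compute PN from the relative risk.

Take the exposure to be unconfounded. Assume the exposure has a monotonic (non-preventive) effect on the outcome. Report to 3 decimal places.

PN ≈ 0.893

Under exogeneity and monotonicity, PN = (RR − 1) / RR = 1 − 1/RR.
PN = (9.31 − 1) / 9.31 = 8.31 / 9.31 ≈ 0.8926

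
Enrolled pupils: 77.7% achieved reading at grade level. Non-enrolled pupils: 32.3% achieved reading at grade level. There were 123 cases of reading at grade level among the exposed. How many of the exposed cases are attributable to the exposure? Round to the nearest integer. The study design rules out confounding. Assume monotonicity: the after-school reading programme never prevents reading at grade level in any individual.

p₁ = 0.777, p₀ = 0.323.
PN = (p₁ − p₀)/p₁ = (0.777 − 0.323) / 0.777 ≈ 0.58430.
Attributable cases ≈ PN × (exposed cases) = 0.58430 × 123 ≈ 71.87.

about 72 cases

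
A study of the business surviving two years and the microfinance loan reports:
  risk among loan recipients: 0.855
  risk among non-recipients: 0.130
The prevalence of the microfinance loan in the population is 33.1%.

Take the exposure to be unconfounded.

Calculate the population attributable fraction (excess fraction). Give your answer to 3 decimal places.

PAF ≈ 0.649

Let p₁ = 0.855, p₀ = 0.13.
Overall risk P(Y=1) = π·p₁ + (1−π)·p₀ = 0.331×0.855 + 0.669×0.13 = 0.36997.
Under exogeneity, PAF = [P(Y=1) − p₀] / P(Y=1).
PAF = (0.36997 − 0.13) / 0.36997 ≈ 0.6486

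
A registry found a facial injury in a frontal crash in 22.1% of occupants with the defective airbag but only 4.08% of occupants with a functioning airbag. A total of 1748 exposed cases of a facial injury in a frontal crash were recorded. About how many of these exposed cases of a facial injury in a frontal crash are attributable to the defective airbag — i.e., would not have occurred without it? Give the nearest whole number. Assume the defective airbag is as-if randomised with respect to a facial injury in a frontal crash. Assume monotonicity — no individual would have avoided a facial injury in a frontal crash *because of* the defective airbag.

about 1425 cases

p₁ = 0.221, p₀ = 0.0408.
PN = (p₁ − p₀)/p₁ = (0.221 − 0.0408) / 0.221 ≈ 0.81538.
Attributable cases ≈ PN × (exposed cases) = 0.81538 × 1748 ≈ 1425.29.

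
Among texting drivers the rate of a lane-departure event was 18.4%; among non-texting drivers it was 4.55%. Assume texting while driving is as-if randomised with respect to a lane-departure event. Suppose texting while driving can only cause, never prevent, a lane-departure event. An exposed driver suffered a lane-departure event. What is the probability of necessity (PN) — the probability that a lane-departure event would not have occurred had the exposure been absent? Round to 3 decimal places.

p₁ = 0.184, p₀ = 0.0455.
Under exogeneity and monotonicity, PN = (p₁ − p₀) / p₁.
PN = (0.184 − 0.0455) / 0.184 = 0.1385 / 0.184 ≈ 0.7527

PN ≈ 0.753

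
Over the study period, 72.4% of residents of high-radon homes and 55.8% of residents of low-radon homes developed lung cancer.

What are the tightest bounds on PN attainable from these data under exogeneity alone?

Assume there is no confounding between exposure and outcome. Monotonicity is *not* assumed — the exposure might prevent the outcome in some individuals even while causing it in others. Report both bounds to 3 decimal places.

p₁ = 0.724, p₀ = 0.558.
Under exogeneity alone the bounds on PN are max{0,(p₁−p₀)/p₁} ≤ PN ≤ min{1,(1−p₀)/p₁}.
  lower = (p₁ − p₀)/p₁ = 0.166 / 0.724 ≈ 0.2293
  upper = min{1, (1 − p₀)/p₁} = 0.442 / 0.724 ≈ 0.6105

0.229 ≤ PN ≤ 0.610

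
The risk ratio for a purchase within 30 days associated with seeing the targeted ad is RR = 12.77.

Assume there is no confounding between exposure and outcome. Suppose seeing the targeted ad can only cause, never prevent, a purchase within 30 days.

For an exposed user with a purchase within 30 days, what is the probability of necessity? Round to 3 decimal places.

PN ≈ 0.922

Under exogeneity and monotonicity, PN = (RR − 1) / RR = 1 − 1/RR.
PN = (12.77 − 1) / 12.77 = 11.77 / 12.77 ≈ 0.9217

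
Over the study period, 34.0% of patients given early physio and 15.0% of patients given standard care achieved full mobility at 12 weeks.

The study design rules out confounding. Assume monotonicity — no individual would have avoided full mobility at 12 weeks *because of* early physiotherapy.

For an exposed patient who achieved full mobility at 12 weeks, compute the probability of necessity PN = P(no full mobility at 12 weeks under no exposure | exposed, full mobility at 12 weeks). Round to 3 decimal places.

PN ≈ 0.559

p₁ = 0.34, p₀ = 0.15.
Under exogeneity and monotonicity, PN = (p₁ − p₀) / p₁.
PN = (0.34 − 0.15) / 0.34 = 0.19 / 0.34 ≈ 0.5588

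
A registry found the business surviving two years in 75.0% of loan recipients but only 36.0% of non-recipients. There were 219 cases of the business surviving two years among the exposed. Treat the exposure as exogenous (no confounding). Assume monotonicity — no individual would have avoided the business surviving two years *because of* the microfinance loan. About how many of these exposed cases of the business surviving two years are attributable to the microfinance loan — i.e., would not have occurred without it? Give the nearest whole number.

about 114 cases

p₁ = 0.75, p₀ = 0.36.
PN = (p₁ − p₀)/p₁ = (0.75 − 0.36) / 0.75 ≈ 0.52000.
Attributable cases ≈ PN × (exposed cases) = 0.52000 × 219 ≈ 113.88.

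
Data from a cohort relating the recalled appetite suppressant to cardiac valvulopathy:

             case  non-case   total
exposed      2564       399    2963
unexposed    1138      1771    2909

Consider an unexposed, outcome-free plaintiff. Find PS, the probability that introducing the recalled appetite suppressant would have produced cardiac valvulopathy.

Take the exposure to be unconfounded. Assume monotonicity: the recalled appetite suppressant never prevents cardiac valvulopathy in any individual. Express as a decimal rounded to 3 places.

p₁ = P(outcome | exposed) = 2564/2963 = 0.86534
p₀ = P(outcome | unexposed) = 1138/2909 = 0.3912
Under exogeneity and monotonicity, PS = (p₁ − p₀) / (1 − p₀).
PS = (0.86534 − 0.3912) / (1 − 0.3912) = 0.47414 / 0.6088 ≈ 0.7788

PS ≈ 0.779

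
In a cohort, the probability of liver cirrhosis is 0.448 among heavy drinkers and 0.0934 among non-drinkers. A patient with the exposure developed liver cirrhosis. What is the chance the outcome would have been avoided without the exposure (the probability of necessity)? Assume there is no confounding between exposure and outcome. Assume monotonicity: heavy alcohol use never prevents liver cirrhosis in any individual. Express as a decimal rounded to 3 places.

PN ≈ 0.792

Let p₁ = 0.448, p₀ = 0.0934.
Under exogeneity and monotonicity, PN = (p₁ − p₀) / p₁.
PN = (0.448 − 0.0934) / 0.448 = 0.3546 / 0.448 ≈ 0.7915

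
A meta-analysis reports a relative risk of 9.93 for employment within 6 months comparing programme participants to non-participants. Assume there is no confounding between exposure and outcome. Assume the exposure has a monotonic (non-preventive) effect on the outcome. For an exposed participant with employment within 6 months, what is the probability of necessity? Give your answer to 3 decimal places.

PN ≈ 0.899

Under exogeneity and monotonicity, PN = (RR − 1) / RR = 1 − 1/RR.
PN = (9.93 − 1) / 9.93 = 8.93 / 9.93 ≈ 0.8993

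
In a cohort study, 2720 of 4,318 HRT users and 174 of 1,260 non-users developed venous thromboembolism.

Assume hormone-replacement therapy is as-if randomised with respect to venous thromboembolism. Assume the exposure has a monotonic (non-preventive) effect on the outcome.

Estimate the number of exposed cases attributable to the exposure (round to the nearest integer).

p₁ = P(outcome | exposed) = 2720/4318 = 0.62992
p₀ = P(outcome | unexposed) = 174/1260 = 0.1381
PN = (p₁ − p₀)/p₁ = (0.62992 − 0.1381) / 0.62992 ≈ 0.78077.
Attributable cases ≈ PN × (exposed cases) = 0.78077 × 2720 ≈ 2123.70.

about 2124 cases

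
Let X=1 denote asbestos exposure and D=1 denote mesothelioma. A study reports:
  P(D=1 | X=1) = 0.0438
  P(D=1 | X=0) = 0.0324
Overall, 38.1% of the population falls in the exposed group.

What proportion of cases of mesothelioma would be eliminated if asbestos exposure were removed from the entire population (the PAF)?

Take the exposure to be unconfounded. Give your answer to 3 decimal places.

PAF ≈ 0.118

Let p₁ = 0.0438, p₀ = 0.0324.
Overall risk P(Y=1) = π·p₁ + (1−π)·p₀ = 0.381×0.0438 + 0.619×0.0324 = 0.036743.
Under exogeneity, PAF = [P(Y=1) − p₀] / P(Y=1).
PAF = (0.036743 − 0.0324) / 0.036743 ≈ 0.1182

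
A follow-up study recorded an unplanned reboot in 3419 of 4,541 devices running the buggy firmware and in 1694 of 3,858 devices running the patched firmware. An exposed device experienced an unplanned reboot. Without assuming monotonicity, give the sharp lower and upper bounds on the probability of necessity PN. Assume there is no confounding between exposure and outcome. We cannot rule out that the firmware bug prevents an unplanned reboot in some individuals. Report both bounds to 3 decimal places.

0.417 ≤ PN ≤ 0.745

p₁ = P(outcome | exposed) = 3419/4541 = 0.75292
p₀ = P(outcome | unexposed) = 1694/3858 = 0.43909
Under exogeneity alone the bounds on PN are max{0,(p₁−p₀)/p₁} ≤ PN ≤ min{1,(1−p₀)/p₁}.
  lower = (p₁ − p₀)/p₁ = 0.31383 / 0.75292 ≈ 0.4168
  upper = min{1, (1 − p₀)/p₁} = 0.56091 / 0.75292 ≈ 0.7450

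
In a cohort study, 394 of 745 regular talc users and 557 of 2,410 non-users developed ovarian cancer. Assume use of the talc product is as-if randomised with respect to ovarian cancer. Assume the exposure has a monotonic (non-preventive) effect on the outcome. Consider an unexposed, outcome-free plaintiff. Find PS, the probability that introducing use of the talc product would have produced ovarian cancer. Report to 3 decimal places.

p₁ = P(outcome | exposed) = 394/745 = 0.52886
p₀ = P(outcome | unexposed) = 557/2410 = 0.23112
Under exogeneity and monotonicity, PS = (p₁ − p₀) / (1 − p₀).
PS = (0.52886 − 0.23112) / (1 − 0.23112) = 0.29774 / 0.76888 ≈ 0.3872

PS ≈ 0.387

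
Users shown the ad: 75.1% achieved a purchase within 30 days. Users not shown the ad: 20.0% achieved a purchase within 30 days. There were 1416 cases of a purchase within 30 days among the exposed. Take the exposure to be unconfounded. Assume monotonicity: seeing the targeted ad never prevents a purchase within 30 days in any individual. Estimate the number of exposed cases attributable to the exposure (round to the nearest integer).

p₁ = 0.751, p₀ = 0.2.
PN = (p₁ − p₀)/p₁ = (0.751 − 0.2) / 0.751 ≈ 0.73369.
Attributable cases ≈ PN × (exposed cases) = 0.73369 × 1416 ≈ 1038.90.

about 1039 cases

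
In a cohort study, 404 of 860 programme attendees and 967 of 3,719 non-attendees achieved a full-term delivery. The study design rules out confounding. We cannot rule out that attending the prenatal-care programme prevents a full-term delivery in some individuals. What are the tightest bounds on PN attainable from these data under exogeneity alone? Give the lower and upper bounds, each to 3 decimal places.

p₁ = P(outcome | exposed) = 404/860 = 0.46977
p₀ = P(outcome | unexposed) = 967/3719 = 0.26002
Under exogeneity alone the bounds on PN are max{0,(p₁−p₀)/p₁} ≤ PN ≤ min{1,(1−p₀)/p₁}.
  lower = (p₁ − p₀)/p₁ = 0.20975 / 0.46977 ≈ 0.4465
  upper = min{1, (1 − p₀)/p₁} = 0.73998 / 0.46977 ≈ 1.5752 → capped at 1

0.447 ≤ PN ≤ 1.000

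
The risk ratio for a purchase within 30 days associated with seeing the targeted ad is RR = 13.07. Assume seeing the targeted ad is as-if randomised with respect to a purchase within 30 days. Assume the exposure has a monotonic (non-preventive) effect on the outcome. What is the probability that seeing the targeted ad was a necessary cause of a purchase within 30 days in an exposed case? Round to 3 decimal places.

Under exogeneity and monotonicity, PN = (RR − 1) / RR = 1 − 1/RR.
PN = (13.07 − 1) / 13.07 = 12.07 / 13.07 ≈ 0.9235

PN ≈ 0.923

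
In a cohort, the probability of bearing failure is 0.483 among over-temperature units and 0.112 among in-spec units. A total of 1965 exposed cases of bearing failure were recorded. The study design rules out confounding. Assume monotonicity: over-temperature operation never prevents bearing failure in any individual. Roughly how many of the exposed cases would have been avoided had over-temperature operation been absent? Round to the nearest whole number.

Let p₁ = 0.483, p₀ = 0.112.
PN = (p₁ − p₀)/p₁ = (0.483 − 0.112) / 0.483 ≈ 0.76812.
Attributable cases ≈ PN × (exposed cases) = 0.76812 × 1965 ≈ 1509.35.

about 1509 cases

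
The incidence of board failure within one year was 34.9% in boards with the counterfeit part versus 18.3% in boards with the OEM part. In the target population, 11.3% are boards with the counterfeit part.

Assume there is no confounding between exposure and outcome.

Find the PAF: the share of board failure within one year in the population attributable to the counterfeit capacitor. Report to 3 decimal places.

PAF ≈ 0.093

p₁ = 0.349, p₀ = 0.183.
Overall risk P(Y=1) = π·p₁ + (1−π)·p₀ = 0.113×0.349 + 0.887×0.183 = 0.20176.
Under exogeneity, PAF = [P(Y=1) − p₀] / P(Y=1).
PAF = (0.20176 − 0.183) / 0.20176 ≈ 0.0930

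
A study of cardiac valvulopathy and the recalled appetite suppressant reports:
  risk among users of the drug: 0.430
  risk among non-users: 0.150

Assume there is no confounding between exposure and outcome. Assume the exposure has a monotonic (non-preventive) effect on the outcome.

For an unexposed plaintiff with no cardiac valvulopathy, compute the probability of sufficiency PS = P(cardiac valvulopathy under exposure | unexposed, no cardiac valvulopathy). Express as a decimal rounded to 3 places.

Let p₁ = 0.43, p₀ = 0.15.
Under exogeneity and monotonicity, PS = (p₁ − p₀) / (1 − p₀).
PS = (0.43 − 0.15) / (1 − 0.15) = 0.28 / 0.85 ≈ 0.3294

PS ≈ 0.329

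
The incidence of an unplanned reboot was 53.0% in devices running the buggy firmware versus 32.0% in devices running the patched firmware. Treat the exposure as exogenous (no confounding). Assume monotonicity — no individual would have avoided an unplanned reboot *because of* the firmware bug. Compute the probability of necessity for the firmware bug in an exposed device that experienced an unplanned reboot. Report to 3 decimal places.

PN ≈ 0.396

p₁ = 0.53, p₀ = 0.32.
Under exogeneity and monotonicity, PN = (p₁ − p₀) / p₁.
PN = (0.53 − 0.32) / 0.53 = 0.21 / 0.53 ≈ 0.3962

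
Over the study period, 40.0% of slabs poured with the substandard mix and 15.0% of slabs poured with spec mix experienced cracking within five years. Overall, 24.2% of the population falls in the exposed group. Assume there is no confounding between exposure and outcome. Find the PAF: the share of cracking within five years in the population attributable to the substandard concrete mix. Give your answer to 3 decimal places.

p₁ = 0.4, p₀ = 0.15.
Overall risk P(Y=1) = π·p₁ + (1−π)·p₀ = 0.242×0.4 + 0.758×0.15 = 0.2105.
Under exogeneity, PAF = [P(Y=1) − p₀] / P(Y=1).
PAF = (0.2105 − 0.15) / 0.2105 ≈ 0.2874

PAF ≈ 0.287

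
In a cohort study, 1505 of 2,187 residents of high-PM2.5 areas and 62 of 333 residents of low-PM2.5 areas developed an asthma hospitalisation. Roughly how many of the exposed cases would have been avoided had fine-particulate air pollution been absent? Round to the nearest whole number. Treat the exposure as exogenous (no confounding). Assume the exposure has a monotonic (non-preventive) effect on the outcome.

about 1098 cases

p₁ = P(outcome | exposed) = 1505/2187 = 0.68816
p₀ = P(outcome | unexposed) = 62/333 = 0.18619
PN = (p₁ − p₀)/p₁ = (0.68816 − 0.18619) / 0.68816 ≈ 0.72944.
Attributable cases ≈ PN × (exposed cases) = 0.72944 × 1505 ≈ 1097.81.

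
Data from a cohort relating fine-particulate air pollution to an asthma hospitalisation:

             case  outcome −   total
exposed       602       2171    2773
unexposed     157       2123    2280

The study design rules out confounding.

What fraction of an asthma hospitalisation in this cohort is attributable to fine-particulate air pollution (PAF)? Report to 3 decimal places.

p₁ = P(outcome | exposed) = 602/2773 = 0.21709
p₀ = P(outcome | unexposed) = 157/2280 = 0.06886
Exposure prevalence π = 2773/5053 = 0.54878; overall risk P(Y=1) = 0.15021.
Under exogeneity, PAF = [P(Y=1) − p₀]/P(Y=1).
PAF = (0.15021 − 0.06886) / 0.15021 ≈ 0.5416

PAF ≈ 0.542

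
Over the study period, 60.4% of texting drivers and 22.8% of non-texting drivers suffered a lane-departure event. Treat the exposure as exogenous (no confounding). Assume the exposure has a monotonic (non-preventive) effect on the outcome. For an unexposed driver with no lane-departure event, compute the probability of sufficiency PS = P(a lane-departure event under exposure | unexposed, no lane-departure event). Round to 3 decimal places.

p₁ = 0.604, p₀ = 0.228.
Under exogeneity and monotonicity, PS = (p₁ − p₀) / (1 − p₀).
PS = (0.604 − 0.228) / (1 − 0.228) = 0.376 / 0.772 ≈ 0.4870

PS ≈ 0.487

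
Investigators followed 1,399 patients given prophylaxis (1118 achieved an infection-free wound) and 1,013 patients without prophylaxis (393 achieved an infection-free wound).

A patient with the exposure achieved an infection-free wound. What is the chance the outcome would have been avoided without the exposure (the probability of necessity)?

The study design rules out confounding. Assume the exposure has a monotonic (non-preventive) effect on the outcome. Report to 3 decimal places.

PN ≈ 0.515

p₁ = P(outcome | exposed) = 1118/1399 = 0.79914
p₀ = P(outcome | unexposed) = 393/1013 = 0.38796
Under exogeneity and monotonicity, PN = (p₁ − p₀) / p₁.
PN = (0.79914 − 0.38796) / 0.79914 = 0.41119 / 0.79914 ≈ 0.5145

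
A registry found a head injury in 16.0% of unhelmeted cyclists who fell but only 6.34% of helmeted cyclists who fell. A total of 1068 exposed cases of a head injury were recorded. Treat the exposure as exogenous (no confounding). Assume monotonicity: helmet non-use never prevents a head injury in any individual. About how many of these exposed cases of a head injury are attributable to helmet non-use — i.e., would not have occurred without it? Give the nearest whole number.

p₁ = 0.16, p₀ = 0.0634.
PN = (p₁ − p₀)/p₁ = (0.16 − 0.0634) / 0.16 ≈ 0.60375.
Attributable cases ≈ PN × (exposed cases) = 0.60375 × 1068 ≈ 644.81.

about 645 cases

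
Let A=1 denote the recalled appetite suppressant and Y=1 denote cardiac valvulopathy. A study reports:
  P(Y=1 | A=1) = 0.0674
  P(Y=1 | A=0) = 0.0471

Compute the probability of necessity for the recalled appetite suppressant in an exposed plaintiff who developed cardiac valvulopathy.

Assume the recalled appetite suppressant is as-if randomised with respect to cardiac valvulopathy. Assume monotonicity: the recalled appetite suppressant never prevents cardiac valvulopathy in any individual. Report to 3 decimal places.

Let p₁ = 0.0674, p₀ = 0.0471.
Under exogeneity and monotonicity, PN = (p₁ − p₀) / p₁.
PN = (0.0674 − 0.0471) / 0.0674 = 0.0203 / 0.0674 ≈ 0.3012

PN ≈ 0.301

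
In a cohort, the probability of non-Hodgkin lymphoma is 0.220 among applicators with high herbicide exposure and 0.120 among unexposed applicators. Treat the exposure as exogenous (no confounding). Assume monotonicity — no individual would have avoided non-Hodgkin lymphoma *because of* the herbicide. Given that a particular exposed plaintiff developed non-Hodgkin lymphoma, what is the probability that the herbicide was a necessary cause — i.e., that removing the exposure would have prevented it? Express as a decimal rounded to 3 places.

PN ≈ 0.455

Let p₁ = 0.22, p₀ = 0.12.
Under exogeneity and monotonicity, PN = (p₁ − p₀) / p₁.
PN = (0.22 − 0.12) / 0.22 = 0.1 / 0.22 ≈ 0.4545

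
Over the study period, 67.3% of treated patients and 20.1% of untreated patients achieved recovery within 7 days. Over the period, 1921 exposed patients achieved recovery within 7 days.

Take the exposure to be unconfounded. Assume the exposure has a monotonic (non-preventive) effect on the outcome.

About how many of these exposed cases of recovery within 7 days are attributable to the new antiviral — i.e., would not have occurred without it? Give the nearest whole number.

about 1347 cases

p₁ = 0.673, p₀ = 0.201.
PN = (p₁ − p₀)/p₁ = (0.673 − 0.201) / 0.673 ≈ 0.70134.
Attributable cases ≈ PN × (exposed cases) = 0.70134 × 1921 ≈ 1347.27.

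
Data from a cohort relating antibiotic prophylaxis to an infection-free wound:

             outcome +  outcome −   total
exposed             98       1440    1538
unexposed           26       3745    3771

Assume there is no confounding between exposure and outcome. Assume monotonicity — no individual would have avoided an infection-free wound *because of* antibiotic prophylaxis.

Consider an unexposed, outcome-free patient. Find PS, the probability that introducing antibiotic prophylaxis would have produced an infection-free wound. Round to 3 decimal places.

p₁ = P(outcome | exposed) = 98/1538 = 0.063719
p₀ = P(outcome | unexposed) = 26/3771 = 0.0068947
Under exogeneity and monotonicity, PS = (p₁ − p₀)/(1 − p₀).
PS = (0.063719 − 0.0068947) / 0.99311 ≈ 0.0572

PS ≈ 0.057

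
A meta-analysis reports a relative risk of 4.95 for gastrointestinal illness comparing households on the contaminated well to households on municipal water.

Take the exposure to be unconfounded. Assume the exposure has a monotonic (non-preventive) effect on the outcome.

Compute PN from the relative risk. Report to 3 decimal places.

Under exogeneity and monotonicity, PN = (RR − 1) / RR = 1 − 1/RR.
PN = (4.95 − 1) / 4.95 = 3.95 / 4.95 ≈ 0.7980

PN ≈ 0.798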